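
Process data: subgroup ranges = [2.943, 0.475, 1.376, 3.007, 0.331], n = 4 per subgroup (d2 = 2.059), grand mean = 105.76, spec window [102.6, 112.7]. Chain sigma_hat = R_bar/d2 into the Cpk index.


R_bar = (2.943 + 0.475 + 1.376 + 3.007 + 0.331) / 5 = 1.6264
sigma = R_bar / d2 = 1.6264 / 2.059 = 0.78989801
Cp = (USL - LSL)/(6*sigma) = (112.7 - 102.6)/(6*0.78989801) = 2.1311
Cpu = (112.7 - 105.76)/(3*0.78989801) = 2.9286
Cpl = (105.76 - 102.6)/(3*0.78989801) = 1.3335
Cpk = min(Cpu, Cpl) = 1.3335

1.3335


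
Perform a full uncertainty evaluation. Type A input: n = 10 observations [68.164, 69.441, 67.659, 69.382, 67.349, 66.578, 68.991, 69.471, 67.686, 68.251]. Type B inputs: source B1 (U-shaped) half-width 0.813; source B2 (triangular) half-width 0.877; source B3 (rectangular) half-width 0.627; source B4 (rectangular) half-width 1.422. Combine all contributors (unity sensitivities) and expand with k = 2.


mean = (68.164 + 69.441 + 67.659 + 69.382 + 67.349 + 66.578 + 68.991 + 69.471 + 67.686 + 68.251) / 10 = 68.2972
s = sqrt(sum((x - mean)^2)/(n-1)) = 0.99998376
u_A = s / sqrt(n) = 0.99998376 / sqrt(10) = 0.31622263
u_B1 = 0.813 / sqrt(2) = 0.57487781
u_B2 = 0.877 / sqrt(6) = 0.35803375
u_B3 = 0.627 / sqrt(3) = 0.36199862
u_B4 = 1.422 / sqrt(3) = 0.82099208
uc = sqrt(0.31622263^2 + 0.57487781^2 + 0.35803375^2 + 0.36199862^2 + 0.82099208^2) = 1.167793
U = k * uc = 2 * 1.167793
U = 2.3356

2.3356


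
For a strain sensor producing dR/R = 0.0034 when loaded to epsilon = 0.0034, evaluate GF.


GF = (dR/R) / epsilon
= 0.0034 / 0.0034
= 1.0000

1.0000


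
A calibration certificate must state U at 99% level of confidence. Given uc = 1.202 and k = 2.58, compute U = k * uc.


U = k * uc
U = 2.58 * 1.202
U = 3.1012

3.1012


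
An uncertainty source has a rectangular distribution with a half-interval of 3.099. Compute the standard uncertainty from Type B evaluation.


u_B = half_width / sqrt(3)
u_B = 3.099 / 1.7320508
u_B = 1.7892

1.7892


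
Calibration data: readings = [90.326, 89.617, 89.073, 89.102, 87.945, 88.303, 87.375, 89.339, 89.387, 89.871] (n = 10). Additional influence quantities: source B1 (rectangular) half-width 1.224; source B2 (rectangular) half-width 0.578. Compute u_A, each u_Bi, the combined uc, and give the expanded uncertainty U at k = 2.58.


mean = (90.326 + 89.617 + 89.073 + 89.102 + 87.945 + 88.303 + 87.375 + 89.339 + 89.387 + 89.871) / 10 = 89.0338
s = sqrt(sum((x - mean)^2)/(n-1)) = 0.90713613
u_A = s / sqrt(n) = 0.90713613 / sqrt(10) = 0.28686163
u_B1 = 1.224 / sqrt(3) = 0.70667673
u_B2 = 0.578 / sqrt(3) = 0.33370846
uc = sqrt(0.28686163^2 + 0.70667673^2 + 0.33370846^2) = 0.832492
U = k * uc = 2.58 * 0.832492
U = 2.1478

2.1478


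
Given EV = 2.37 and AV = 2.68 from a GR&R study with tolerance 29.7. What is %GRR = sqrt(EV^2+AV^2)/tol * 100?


GRR = sqrt(EV^2 + AV^2) = sqrt(2.37^2 + 2.68^2) = 3.5776109
%GRR = GRR / tol * 100 = 3.5776109 / 29.7 * 100
%GRR = 12.0458

12.0458


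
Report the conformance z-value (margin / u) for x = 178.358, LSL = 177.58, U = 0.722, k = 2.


u = U / k = 0.722 / 2 = 0.361
margin = |LSL - x| = |177.58 - 178.358| = 0.778
z = margin / u = 0.778 / 0.361
z = 2.1551

2.1551


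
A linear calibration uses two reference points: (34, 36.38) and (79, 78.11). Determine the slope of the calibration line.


slope = (y2 - y1) / (x2 - x1)
= (78.11 - 36.38) / (79 - 34)
= 41.7300 / 45
= 0.9273

0.9273


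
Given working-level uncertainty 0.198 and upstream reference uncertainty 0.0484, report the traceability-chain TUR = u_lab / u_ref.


TUR = u_lab / u_ref
= 0.198 / 0.0484
= 4.0909

4.0909


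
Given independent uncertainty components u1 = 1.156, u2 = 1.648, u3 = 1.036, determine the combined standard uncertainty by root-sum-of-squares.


uc = sqrt(1.156^2 + 1.648^2 + 1.036^2)
uc = sqrt(5.125536)
uc = 2.2640

2.2640


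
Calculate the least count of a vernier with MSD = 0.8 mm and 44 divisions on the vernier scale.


LC = MSD / n_div
= 0.8 / 44
= 0.0182

0.0182


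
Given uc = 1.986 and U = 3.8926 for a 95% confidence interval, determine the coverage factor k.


k = U / uc
k = 3.8926 / 1.986
k = 1.96

1.96


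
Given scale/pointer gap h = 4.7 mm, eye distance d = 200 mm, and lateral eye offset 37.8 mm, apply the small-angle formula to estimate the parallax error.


error = h * offset / d
= 4.7 * 37.8 / 200
= 0.8883

0.8883


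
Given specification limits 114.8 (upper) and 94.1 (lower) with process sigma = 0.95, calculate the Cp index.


Cp = (USL - LSL) / (6 * sigma)
= (114.8 - 94.1) / (6 * 0.95)
= 20.7000 / 5.7000
= 3.6316

3.6316


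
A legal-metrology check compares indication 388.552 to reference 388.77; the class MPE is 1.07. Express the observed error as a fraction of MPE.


e = indication - reference = 388.552 - 388.77 = -0.2180
|e| = 0.2180
ratio = |e| / MPE = 0.2180 / 1.07
ratio = 0.2037

0.2037


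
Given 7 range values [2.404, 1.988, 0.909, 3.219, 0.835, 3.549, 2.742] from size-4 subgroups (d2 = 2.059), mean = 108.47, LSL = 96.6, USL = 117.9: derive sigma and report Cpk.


R_bar = (2.404 + 1.988 + 0.909 + 3.219 + 0.835 + 3.549 + 2.742) / 7 = 2.2351429
sigma = R_bar / d2 = 2.2351429 / 2.059 = 1.0855478
Cp = (USL - LSL)/(6*sigma) = (117.9 - 96.6)/(6*1.0855478) = 3.2702
Cpu = (117.9 - 108.47)/(3*1.0855478) = 2.8956
Cpl = (108.47 - 96.6)/(3*1.0855478) = 3.6449
Cpk = min(Cpu, Cpl) = 2.8956

2.8956


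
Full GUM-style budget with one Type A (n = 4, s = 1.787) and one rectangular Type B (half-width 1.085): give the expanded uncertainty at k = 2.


u_A = s / sqrt(n) = 1.787 / sqrt(4) = 0.8935
u_B = half_width / sqrt(3) = 1.085 / sqrt(3) = 0.62642504
uc = sqrt(u_A^2 + u_B^2) = sqrt(0.8935^2 + 0.62642504^2) = 1.0912152
U = k * uc = 2 * 1.0912152
U = 2.1824

2.1824


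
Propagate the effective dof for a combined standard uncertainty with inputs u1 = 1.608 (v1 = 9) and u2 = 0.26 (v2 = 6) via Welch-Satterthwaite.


uc = sqrt(u1^2 + u2^2) = sqrt(1.608^2 + 0.26^2) = 1.6288843
v_eff = uc^4 / (u1^4/v1 + u2^4/v2)
= 1.6288843^4 / (1.608^4/9 + 0.26^4/6)
= 7.0398102 / 0.74361255
v_eff = 9.4670

9.4670


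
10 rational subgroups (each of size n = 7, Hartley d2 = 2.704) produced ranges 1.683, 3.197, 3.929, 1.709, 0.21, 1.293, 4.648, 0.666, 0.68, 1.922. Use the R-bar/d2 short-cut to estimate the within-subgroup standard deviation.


R_bar = (1.683 + 3.197 + 3.929 + 1.709 + 0.21 + 1.293 + 4.648 + 0.666 + 0.68 + 1.922) / 10
R_bar = 19.937 / 10 = 1.9937
sigma_hat = R_bar / d2 = 1.9937 / 2.704 = 0.7373

0.7373


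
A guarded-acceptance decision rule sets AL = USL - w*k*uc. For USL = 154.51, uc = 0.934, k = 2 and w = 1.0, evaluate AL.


U = k * uc = 2 * 0.934 = 1.868
guard band g = w * U = 1.0 * 1.868 = 1.868
AL = USL - g = 154.51 - 1.868
AL = 152.6420

152.6420


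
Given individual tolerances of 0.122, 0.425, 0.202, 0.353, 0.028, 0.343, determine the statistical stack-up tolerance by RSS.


RSS = sqrt(0.122^2 + 0.425^2 + 0.202^2 + 0.353^2 + 0.028^2 + 0.343^2)
= sqrt(0.479355)
= 0.6924

0.6924


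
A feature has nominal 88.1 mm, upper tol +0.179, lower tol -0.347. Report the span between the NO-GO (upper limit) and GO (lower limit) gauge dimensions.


GO = nominal - lower_tol (smallest hole = maximum material condition)
GO = 88.1 - 0.347 = 87.753
NO-GO = nominal + upper_tol (largest hole = least material condition)
NO-GO = 88.1 + 0.179 = 88.279
spread = NO-GO - GO = 88.279 - 87.753 = 0.5260

0.5260


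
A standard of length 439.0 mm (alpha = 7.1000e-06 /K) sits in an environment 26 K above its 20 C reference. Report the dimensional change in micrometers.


dL = L * alpha * dT
= 439.0 * 7.1000e-06 * 26
= 0.0810394 mm
dL_um = 0.0810394 * 1000 = 81.0394 um

81.0394


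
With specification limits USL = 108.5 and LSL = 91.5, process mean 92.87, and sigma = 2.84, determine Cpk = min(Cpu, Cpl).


Cpu = (USL - mean) / (3*sigma) = (108.5 - 92.87) / (3*2.84) = 1.8345
Cpl = (mean - LSL) / (3*sigma) = (92.87 - 91.5) / (3*2.84) = 0.1608
Cpk = min(Cpu, Cpl) = 0.1608

0.1608


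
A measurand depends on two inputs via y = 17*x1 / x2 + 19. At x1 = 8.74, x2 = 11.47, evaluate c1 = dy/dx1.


y = 17*x1 / x2 + 19
dy/dx1 = 17/x2
Evaluate at x2 = 11.47: c1 = 17 / 11.47
c1 = 1.4821

1.4821


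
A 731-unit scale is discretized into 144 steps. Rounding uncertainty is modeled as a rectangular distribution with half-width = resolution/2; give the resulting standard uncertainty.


resolution = range / divisions
resolution = 731 / 144 = 5.0763889
u_res = resolution / (2*sqrt(3))
u_res = 5.0763889 / 3.4641016
u_res = 1.4654

1.4654


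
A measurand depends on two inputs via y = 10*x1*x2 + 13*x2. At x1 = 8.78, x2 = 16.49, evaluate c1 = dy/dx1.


y = 10*x1*x2 + 13*x2
dy/dx1 = 10*x2
Evaluate at x2 = 16.49: c1 = 10 * 16.49
c1 = 164.9000

164.9000


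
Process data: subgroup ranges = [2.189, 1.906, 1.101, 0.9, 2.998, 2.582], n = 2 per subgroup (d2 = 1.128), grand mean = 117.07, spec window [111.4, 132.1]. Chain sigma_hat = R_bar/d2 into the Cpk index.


R_bar = (2.189 + 1.906 + 1.101 + 0.9 + 2.998 + 2.582) / 6 = 1.946
sigma = R_bar / d2 = 1.946 / 1.128 = 1.7251773
Cp = (USL - LSL)/(6*sigma) = (132.1 - 111.4)/(6*1.7251773) = 1.9998
Cpu = (132.1 - 117.07)/(3*1.7251773) = 2.9040
Cpl = (117.07 - 111.4)/(3*1.7251773) = 1.0955
Cpk = min(Cpu, Cpl) = 1.0955

1.0955


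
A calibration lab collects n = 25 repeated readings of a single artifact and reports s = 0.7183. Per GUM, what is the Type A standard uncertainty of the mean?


u_A = s / sqrt(n)
u_A = 0.7183 / sqrt(25)
u_A = 0.7183 / 5
u_A = 0.1437

0.1437


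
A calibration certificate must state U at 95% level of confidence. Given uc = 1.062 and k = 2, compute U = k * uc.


U = k * uc
U = 2 * 1.062
U = 2.1240

2.1240


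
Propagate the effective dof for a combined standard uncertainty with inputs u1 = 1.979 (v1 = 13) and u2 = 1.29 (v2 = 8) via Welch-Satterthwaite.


uc = sqrt(u1^2 + u2^2) = sqrt(1.979^2 + 1.29^2) = 2.3623169
v_eff = uc^4 / (u1^4/v1 + u2^4/v2)
= 2.3623169^4 / (1.979^4/13 + 1.29^4/8)
= 31.142439 / 1.526039
v_eff = 20.4074

20.4074


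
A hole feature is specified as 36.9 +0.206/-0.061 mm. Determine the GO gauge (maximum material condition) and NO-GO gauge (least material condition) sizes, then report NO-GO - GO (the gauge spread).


GO = nominal - lower_tol (smallest hole = maximum material condition)
GO = 36.9 - 0.061 = 36.839
NO-GO = nominal + upper_tol (largest hole = least material condition)
NO-GO = 36.9 + 0.206 = 37.106
spread = NO-GO - GO = 37.106 - 36.839 = 0.2670

0.2670


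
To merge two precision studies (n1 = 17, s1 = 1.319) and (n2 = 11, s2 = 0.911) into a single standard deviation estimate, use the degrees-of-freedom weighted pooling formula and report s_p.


s_p = sqrt(((n1-1)*s1^2 + (n2-1)*s2^2) / (n1+n2-2))
numerator = (17-1)*1.319^2 + (11-1)*0.911^2 = 27.836176 + 8.29921 = 36.135386
denominator = 17 + 11 - 2 = 26
s_p^2 = 36.135386 / 26 = 1.3898225
s_p = sqrt(1.3898225) = 1.1789

1.1789


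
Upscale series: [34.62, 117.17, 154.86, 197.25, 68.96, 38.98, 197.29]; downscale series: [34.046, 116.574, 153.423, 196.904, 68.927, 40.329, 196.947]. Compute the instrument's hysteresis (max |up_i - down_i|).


|34.62 - 34.046| = 0.5740
|117.17 - 116.574| = 0.5960
|154.86 - 153.423| = 1.4370
|197.25 - 196.904| = 0.3460
|68.96 - 68.927| = 0.0330
|38.98 - 40.329| = 1.3490
|197.29 - 196.947| = 0.3430
hysteresis = max(diffs) = 1.4370

1.4370


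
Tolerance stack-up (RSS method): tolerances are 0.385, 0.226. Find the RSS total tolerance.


RSS = sqrt(0.385^2 + 0.226^2)
= sqrt(0.199301)
= 0.4464

0.4464


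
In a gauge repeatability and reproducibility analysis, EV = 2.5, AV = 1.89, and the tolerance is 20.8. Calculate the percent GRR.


GRR = sqrt(EV^2 + AV^2) = sqrt(2.5^2 + 1.89^2) = 3.134023
%GRR = GRR / tol * 100 = 3.134023 / 20.8 * 100
%GRR = 15.0674

15.0674


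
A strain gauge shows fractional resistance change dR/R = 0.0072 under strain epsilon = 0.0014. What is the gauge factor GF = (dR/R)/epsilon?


GF = (dR/R) / epsilon
= 0.0072 / 0.0014
= 5.1429

5.1429


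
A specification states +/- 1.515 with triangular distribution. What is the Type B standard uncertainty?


u_B = half_width / sqrt(6)
u_B = 1.515 / 2.4494897
u_B = 0.6185

0.6185


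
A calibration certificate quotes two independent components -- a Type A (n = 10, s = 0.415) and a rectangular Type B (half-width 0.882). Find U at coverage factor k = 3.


u_A = s / sqrt(n) = 0.415 / sqrt(10) = 0.13123452
u_B = half_width / sqrt(3) = 0.882 / sqrt(3) = 0.50922294
uc = sqrt(u_A^2 + u_B^2) = sqrt(0.13123452^2 + 0.50922294^2) = 0.52586168
U = k * uc = 3 * 0.52586168
U = 1.5776

1.5776


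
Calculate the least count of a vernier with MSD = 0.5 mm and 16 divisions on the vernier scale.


LC = MSD / n_div
= 0.5 / 16
= 0.0312

0.0312


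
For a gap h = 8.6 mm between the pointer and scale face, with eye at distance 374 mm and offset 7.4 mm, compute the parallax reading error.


error = h * offset / d
= 8.6 * 7.4 / 374
= 0.1702

0.1702


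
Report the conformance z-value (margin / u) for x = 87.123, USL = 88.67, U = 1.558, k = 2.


u = U / k = 1.558 / 2 = 0.779
margin = |USL - x| = |88.67 - 87.123| = 1.547
z = margin / u = 1.547 / 0.779
z = 1.9859

1.9859


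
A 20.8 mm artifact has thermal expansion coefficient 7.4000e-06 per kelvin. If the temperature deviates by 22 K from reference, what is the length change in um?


dL = L * alpha * dT
= 20.8 * 7.4000e-06 * 22
= 0.0033862 mm
dL_um = 0.0033862 * 1000 = 3.3862 um

3.3862


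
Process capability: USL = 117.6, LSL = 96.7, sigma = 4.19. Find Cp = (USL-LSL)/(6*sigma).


Cp = (USL - LSL) / (6 * sigma)
= (117.6 - 96.7) / (6 * 4.19)
= 20.9000 / 25.1400
= 0.8313

0.8313


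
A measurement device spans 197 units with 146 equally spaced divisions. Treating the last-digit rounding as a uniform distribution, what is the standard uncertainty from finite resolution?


resolution = range / divisions
resolution = 197 / 146 = 1.3493151
u_res = resolution / (2*sqrt(3))
u_res = 1.3493151 / 3.4641016
u_res = 0.3895

0.3895


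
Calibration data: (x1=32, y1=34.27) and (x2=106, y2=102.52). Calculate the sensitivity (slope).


slope = (y2 - y1) / (x2 - x1)
= (102.52 - 34.27) / (106 - 32)
= 68.2500 / 74
= 0.9223

0.9223


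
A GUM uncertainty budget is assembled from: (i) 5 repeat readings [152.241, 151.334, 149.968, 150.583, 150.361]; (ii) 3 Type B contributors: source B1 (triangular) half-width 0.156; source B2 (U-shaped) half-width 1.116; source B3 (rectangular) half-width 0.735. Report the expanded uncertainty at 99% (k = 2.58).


mean = (152.241 + 151.334 + 149.968 + 150.583 + 150.361) / 5 = 150.8974
s = sqrt(sum((x - mean)^2)/(n-1)) = 0.90086586
u_A = s / sqrt(n) = 0.90086586 / sqrt(5) = 0.40287946
u_B1 = 0.156 / sqrt(6) = 0.063686733
u_B2 = 1.116 / sqrt(2) = 0.78913117
u_B3 = 0.735 / sqrt(3) = 0.42435245
uc = sqrt(0.40287946^2 + 0.063686733^2 + 0.78913117^2 + 0.42435245^2) = 0.98446476
U = k * uc = 2.58 * 0.98446476
U = 2.5399

2.5399


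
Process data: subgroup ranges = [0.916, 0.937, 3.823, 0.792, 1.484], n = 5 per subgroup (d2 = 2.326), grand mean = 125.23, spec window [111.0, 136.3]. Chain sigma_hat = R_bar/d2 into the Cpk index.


R_bar = (0.916 + 0.937 + 3.823 + 0.792 + 1.484) / 5 = 1.5904
sigma = R_bar / d2 = 1.5904 / 2.326 = 0.68374893
Cp = (USL - LSL)/(6*sigma) = (136.3 - 111.0)/(6*0.68374893) = 6.1670
Cpu = (136.3 - 125.23)/(3*0.68374893) = 5.3967
Cpl = (125.23 - 111.0)/(3*0.68374893) = 6.9372
Cpk = min(Cpu, Cpl) = 5.3967

5.3967


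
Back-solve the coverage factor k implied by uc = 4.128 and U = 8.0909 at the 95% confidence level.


k = U / uc
k = 8.0909 / 4.128
k = 1.96

1.96


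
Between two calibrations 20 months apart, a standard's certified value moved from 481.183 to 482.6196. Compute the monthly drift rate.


rate = (v2 - v1) / months
= (482.6196 - 481.183) / 20
= 1.4366 / 20
= 0.0718

0.0718


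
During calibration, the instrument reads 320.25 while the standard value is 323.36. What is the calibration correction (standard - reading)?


Correction = standard - reading
= 323.36 - 320.25
= 3.1100

3.1100


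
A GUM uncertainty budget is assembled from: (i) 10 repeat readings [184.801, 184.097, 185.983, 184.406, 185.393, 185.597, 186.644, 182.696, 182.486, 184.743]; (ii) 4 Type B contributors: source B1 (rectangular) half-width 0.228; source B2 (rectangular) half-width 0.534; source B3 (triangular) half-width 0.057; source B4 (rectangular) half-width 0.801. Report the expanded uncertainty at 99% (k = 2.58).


mean = (184.801 + 184.097 + 185.983 + 184.406 + 185.393 + 185.597 + 186.644 + 182.696 + 182.486 + 184.743) / 10 = 184.6846
s = sqrt(sum((x - mean)^2)/(n-1)) = 1.3369791
u_A = s / sqrt(n) = 1.3369791 / sqrt(10) = 0.42278991
u_B1 = 0.228 / sqrt(3) = 0.13163586
u_B2 = 0.534 / sqrt(3) = 0.30830504
u_B3 = 0.057 / sqrt(6) = 0.023270153
u_B4 = 0.801 / sqrt(3) = 0.46245757
uc = sqrt(0.42278991^2 + 0.13163586^2 + 0.30830504^2 + 0.023270153^2 + 0.46245757^2) = 0.71101323
U = k * uc = 2.58 * 0.71101323
U = 1.8344

1.8344


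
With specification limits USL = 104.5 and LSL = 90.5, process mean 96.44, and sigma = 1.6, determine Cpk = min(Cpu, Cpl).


Cpu = (USL - mean) / (3*sigma) = (104.5 - 96.44) / (3*1.6) = 1.6792
Cpl = (mean - LSL) / (3*sigma) = (96.44 - 90.5) / (3*1.6) = 1.2375
Cpk = min(Cpu, Cpl) = 1.2375

1.2375


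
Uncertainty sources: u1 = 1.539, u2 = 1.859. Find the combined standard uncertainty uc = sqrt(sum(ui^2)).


uc = sqrt(1.539^2 + 1.859^2)
uc = sqrt(5.824402)
uc = 2.4134

2.4134


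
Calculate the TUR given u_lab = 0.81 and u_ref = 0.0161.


TUR = u_lab / u_ref
= 0.81 / 0.0161
= 50.3106

50.3106


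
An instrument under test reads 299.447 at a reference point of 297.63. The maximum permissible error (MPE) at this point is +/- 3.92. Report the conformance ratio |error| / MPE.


e = indication - reference = 299.447 - 297.63 = 1.8170
|e| = 1.8170
ratio = |e| / MPE = 1.8170 / 3.92
ratio = 0.4635

0.4635


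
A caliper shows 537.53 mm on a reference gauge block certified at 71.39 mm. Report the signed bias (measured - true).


Systematic error = measured - true
= 537.53 - 71.39
= 466.1400

466.1400


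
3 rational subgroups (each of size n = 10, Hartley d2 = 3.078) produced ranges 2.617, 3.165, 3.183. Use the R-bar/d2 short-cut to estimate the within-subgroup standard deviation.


R_bar = (2.617 + 3.165 + 3.183) / 3
R_bar = 8.965 / 3 = 2.9883333
sigma_hat = R_bar / d2 = 2.9883333 / 3.078 = 0.9709

0.9709


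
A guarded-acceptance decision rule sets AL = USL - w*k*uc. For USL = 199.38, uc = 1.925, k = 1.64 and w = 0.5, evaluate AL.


U = k * uc = 1.64 * 1.925 = 3.157
guard band g = w * U = 0.5 * 3.157 = 1.5785
AL = USL - g = 199.38 - 1.5785
AL = 197.8015

197.8015


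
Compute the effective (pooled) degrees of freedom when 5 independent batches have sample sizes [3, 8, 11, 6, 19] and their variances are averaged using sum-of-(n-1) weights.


nu = sum_i (n_i - 1)
nu = ((3 - 1) + (8 - 1) + (11 - 1) + (6 - 1) + (19 - 1))
nu = 2 + 7 + 10 + 5 + 18
nu = 42

42


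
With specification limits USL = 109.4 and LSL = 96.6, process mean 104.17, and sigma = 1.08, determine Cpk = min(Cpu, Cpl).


Cpu = (USL - mean) / (3*sigma) = (109.4 - 104.17) / (3*1.08) = 1.6142
Cpl = (mean - LSL) / (3*sigma) = (104.17 - 96.6) / (3*1.08) = 2.3364
Cpk = min(Cpu, Cpl) = 1.6142

1.6142


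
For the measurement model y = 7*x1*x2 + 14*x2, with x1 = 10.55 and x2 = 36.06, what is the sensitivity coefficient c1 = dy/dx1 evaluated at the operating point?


y = 7*x1*x2 + 14*x2
dy/dx1 = 7*x2
Evaluate at x2 = 36.06: c1 = 7 * 36.06
c1 = 252.4200

252.4200


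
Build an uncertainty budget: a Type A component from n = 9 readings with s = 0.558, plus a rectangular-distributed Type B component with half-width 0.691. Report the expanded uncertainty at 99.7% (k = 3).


u_A = s / sqrt(n) = 0.558 / sqrt(9) = 0.186
u_B = half_width / sqrt(3) = 0.691 / sqrt(3) = 0.39894904
uc = sqrt(u_A^2 + u_B^2) = sqrt(0.186^2 + 0.39894904^2) = 0.44017762
U = k * uc = 3 * 0.44017762
U = 1.3205

1.3205


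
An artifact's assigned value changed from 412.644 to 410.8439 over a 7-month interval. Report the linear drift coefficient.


rate = (v2 - v1) / months
= (410.8439 - 412.644) / 7
= -1.8001 / 7
= -0.2572

-0.2572


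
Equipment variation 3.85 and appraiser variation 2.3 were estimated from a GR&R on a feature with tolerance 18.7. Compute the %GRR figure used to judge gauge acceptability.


GRR = sqrt(EV^2 + AV^2) = sqrt(3.85^2 + 2.3^2) = 4.4846962
%GRR = GRR / tol * 100 = 4.4846962 / 18.7 * 100
%GRR = 23.9823

23.9823


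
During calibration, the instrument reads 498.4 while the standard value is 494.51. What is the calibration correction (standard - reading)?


Correction = standard - reading
= 494.51 - 498.4
= -3.8900

-3.8900


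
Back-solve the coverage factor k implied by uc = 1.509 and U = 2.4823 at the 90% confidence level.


k = U / uc
k = 2.4823 / 1.509
k = 1.645

1.645


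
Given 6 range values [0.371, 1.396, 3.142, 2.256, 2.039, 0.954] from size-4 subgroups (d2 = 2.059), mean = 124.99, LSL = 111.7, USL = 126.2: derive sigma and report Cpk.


R_bar = (0.371 + 1.396 + 3.142 + 2.256 + 2.039 + 0.954) / 6 = 1.693
sigma = R_bar / d2 = 1.693 / 2.059 = 0.82224381
Cp = (USL - LSL)/(6*sigma) = (126.2 - 111.7)/(6*0.82224381) = 2.9391
Cpu = (126.2 - 124.99)/(3*0.82224381) = 0.4905
Cpl = (124.99 - 111.7)/(3*0.82224381) = 5.3877
Cpk = min(Cpu, Cpl) = 0.4905

0.4905


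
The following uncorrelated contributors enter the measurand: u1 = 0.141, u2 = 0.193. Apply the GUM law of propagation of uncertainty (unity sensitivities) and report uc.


uc = sqrt(0.141^2 + 0.193^2)
uc = sqrt(0.05713)
uc = 0.2390

0.2390


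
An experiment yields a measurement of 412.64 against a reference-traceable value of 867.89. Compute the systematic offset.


Systematic error = measured - true
= 412.64 - 867.89
= -455.2500

-455.2500


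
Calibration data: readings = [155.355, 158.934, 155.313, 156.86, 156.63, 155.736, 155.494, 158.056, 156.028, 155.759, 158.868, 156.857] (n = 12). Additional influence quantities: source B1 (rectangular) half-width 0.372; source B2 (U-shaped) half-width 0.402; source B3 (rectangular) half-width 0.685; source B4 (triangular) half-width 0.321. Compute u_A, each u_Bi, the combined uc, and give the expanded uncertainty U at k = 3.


mean = (155.355 + 158.934 + 155.313 + 156.86 + 156.63 + 155.736 + 155.494 + 158.056 + 156.028 + 155.759 + 158.868 + 156.857) / 12 = 156.6575
s = sqrt(sum((x - mean)^2)/(n-1)) = 1.3148377
u_A = s / sqrt(n) = 1.3148377 / sqrt(12) = 0.37956095
u_B1 = 0.372 / sqrt(3) = 0.2147743
u_B2 = 0.402 / sqrt(2) = 0.28425693
u_B3 = 0.685 / sqrt(3) = 0.39548493
u_B4 = 0.321 / sqrt(6) = 0.1310477
uc = sqrt(0.37956095^2 + 0.2147743^2 + 0.28425693^2 + 0.39548493^2 + 0.1310477^2) = 0.66676709
U = k * uc = 3 * 0.66676709
U = 2.0003

2.0003


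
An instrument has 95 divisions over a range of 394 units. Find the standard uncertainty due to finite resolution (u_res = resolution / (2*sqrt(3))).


resolution = range / divisions
resolution = 394 / 95 = 4.1473684
u_res = resolution / (2*sqrt(3))
u_res = 4.1473684 / 3.4641016
u_res = 1.1972

1.1972


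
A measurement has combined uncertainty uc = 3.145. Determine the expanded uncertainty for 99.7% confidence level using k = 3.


U = k * uc
U = 3 * 3.145
U = 9.4350

9.4350


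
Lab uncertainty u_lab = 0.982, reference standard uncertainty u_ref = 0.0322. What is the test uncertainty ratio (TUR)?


TUR = u_lab / u_ref
= 0.982 / 0.0322
= 30.4969

30.4969


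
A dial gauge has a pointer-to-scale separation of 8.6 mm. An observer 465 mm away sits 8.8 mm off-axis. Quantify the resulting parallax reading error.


error = h * offset / d
= 8.6 * 8.8 / 465
= 0.1628

0.1628


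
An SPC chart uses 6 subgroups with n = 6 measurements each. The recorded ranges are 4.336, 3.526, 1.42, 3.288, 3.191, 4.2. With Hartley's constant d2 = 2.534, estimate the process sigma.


R_bar = (4.336 + 3.526 + 1.42 + 3.288 + 3.191 + 4.2) / 6
R_bar = 19.961 / 6 = 3.3268333
sigma_hat = R_bar / d2 = 3.3268333 / 2.534 = 1.3129

1.3129


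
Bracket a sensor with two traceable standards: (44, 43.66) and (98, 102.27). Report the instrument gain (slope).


slope = (y2 - y1) / (x2 - x1)
= (102.27 - 43.66) / (98 - 44)
= 58.6100 / 54
= 1.0854

1.0854


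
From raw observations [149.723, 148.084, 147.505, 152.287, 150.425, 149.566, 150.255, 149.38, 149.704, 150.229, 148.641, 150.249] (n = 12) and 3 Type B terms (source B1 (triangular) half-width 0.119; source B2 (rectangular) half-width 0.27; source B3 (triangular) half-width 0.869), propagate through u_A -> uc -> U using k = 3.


mean = (149.723 + 148.084 + 147.505 + 152.287 + 150.425 + 149.566 + 150.255 + 149.38 + 149.704 + 150.229 + 148.641 + 150.249) / 12 = 149.6706667
s = sqrt(sum((x - mean)^2)/(n-1)) = 1.234688
u_A = s / sqrt(n) = 1.234688 / sqrt(12) = 0.35642372
u_B1 = 0.119 / sqrt(6) = 0.048581547
u_B2 = 0.27 / sqrt(3) = 0.15588457
u_B3 = 0.869 / sqrt(6) = 0.35476776
uc = sqrt(0.35642372^2 + 0.048581547^2 + 0.15588457^2 + 0.35476776^2) = 0.52873263
U = k * uc = 3 * 0.52873263
U = 1.5862

1.5862


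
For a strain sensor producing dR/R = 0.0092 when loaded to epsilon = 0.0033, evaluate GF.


GF = (dR/R) / epsilon
= 0.0092 / 0.0033
= 2.7879

2.7879


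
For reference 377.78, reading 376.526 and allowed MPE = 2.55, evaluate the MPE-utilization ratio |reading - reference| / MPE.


e = indication - reference = 376.526 - 377.78 = -1.2540
|e| = 1.2540
ratio = |e| / MPE = 1.2540 / 2.55
ratio = 0.4918

0.4918


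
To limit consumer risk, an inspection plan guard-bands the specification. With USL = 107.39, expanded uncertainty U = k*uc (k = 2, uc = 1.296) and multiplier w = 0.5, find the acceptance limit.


U = k * uc = 2 * 1.296 = 2.592
guard band g = w * U = 0.5 * 2.592 = 1.296
AL = USL - g = 107.39 - 1.296
AL = 106.0940

106.0940


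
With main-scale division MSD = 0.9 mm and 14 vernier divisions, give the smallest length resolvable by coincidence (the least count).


LC = MSD / n_div
= 0.9 / 14
= 0.0643

0.0643


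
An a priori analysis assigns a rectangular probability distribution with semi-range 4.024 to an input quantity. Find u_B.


u_B = half_width / sqrt(3)
u_B = 4.024 / 1.7320508
u_B = 2.3233

2.3233


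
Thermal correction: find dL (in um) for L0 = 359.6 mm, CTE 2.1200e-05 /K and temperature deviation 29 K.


dL = L * alpha * dT
= 359.6 * 2.1200e-05 * 29
= 0.2210821 mm
dL_um = 0.2210821 * 1000 = 221.0821 um

221.0821


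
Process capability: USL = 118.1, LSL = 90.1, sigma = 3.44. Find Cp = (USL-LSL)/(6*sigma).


Cp = (USL - LSL) / (6 * sigma)
= (118.1 - 90.1) / (6 * 3.44)
= 28.0000 / 20.6400
= 1.3566

1.3566


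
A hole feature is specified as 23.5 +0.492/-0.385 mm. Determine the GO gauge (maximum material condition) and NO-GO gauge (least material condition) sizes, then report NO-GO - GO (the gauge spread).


GO = nominal - lower_tol (smallest hole = maximum material condition)
GO = 23.5 - 0.385 = 23.115
NO-GO = nominal + upper_tol (largest hole = least material condition)
NO-GO = 23.5 + 0.492 = 23.992
spread = NO-GO - GO = 23.992 - 23.115 = 0.8770

0.8770


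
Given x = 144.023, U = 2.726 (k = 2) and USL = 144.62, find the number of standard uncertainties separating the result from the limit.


u = U / k = 2.726 / 2 = 1.363
margin = |USL - x| = |144.62 - 144.023| = 0.597
z = margin / u = 0.597 / 1.363
z = 0.4380

0.4380


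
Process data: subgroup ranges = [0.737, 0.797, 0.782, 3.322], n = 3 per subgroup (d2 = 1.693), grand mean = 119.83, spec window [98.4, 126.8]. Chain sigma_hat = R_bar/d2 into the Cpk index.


R_bar = (0.737 + 0.797 + 0.782 + 3.322) / 4 = 1.4095
sigma = R_bar / d2 = 1.4095 / 1.693 = 0.83254578
Cp = (USL - LSL)/(6*sigma) = (126.8 - 98.4)/(6*0.83254578) = 5.6854
Cpu = (126.8 - 119.83)/(3*0.83254578) = 2.7906
Cpl = (119.83 - 98.4)/(3*0.83254578) = 8.5801
Cpk = min(Cpu, Cpl) = 2.7906

2.7906


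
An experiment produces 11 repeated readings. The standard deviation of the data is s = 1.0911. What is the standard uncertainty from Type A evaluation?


u_A = s / sqrt(n)
u_A = 1.0911 / sqrt(11)
u_A = 1.0911 / 3.3166248
u_A = 0.3290

0.3290


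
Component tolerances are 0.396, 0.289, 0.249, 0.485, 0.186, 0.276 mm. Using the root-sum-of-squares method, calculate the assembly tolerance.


RSS = sqrt(0.396^2 + 0.289^2 + 0.249^2 + 0.485^2 + 0.186^2 + 0.276^2)
= sqrt(0.648335)
= 0.8052

0.8052


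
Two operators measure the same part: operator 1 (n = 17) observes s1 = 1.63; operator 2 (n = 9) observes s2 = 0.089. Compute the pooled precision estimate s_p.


s_p = sqrt(((n1-1)*s1^2 + (n2-1)*s2^2) / (n1+n2-2))
numerator = (17-1)*1.63^2 + (9-1)*0.089^2 = 42.5104 + 0.063368 = 42.573768
denominator = 17 + 9 - 2 = 24
s_p^2 = 42.573768 / 24 = 1.773907
s_p = sqrt(1.773907) = 1.3319

1.3319


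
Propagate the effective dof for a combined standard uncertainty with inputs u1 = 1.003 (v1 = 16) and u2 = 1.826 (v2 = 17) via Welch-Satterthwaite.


uc = sqrt(u1^2 + u2^2) = sqrt(1.003^2 + 1.826^2) = 2.0833351
v_eff = uc^4 / (u1^4/v1 + u2^4/v2)
= 2.0833351^4 / (1.003^4/16 + 1.826^4/17)
= 18.838075 / 0.71721788
v_eff = 26.2655

26.2655


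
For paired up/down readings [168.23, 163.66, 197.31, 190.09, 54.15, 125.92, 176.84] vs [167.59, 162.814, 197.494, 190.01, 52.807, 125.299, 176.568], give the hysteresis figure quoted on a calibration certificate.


|168.23 - 167.59| = 0.6400
|163.66 - 162.814| = 0.8460
|197.31 - 197.494| = 0.1840
|190.09 - 190.01| = 0.0800
|54.15 - 52.807| = 1.3430
|125.92 - 125.299| = 0.6210
|176.84 - 176.568| = 0.2720
hysteresis = max(diffs) = 1.3430

1.3430


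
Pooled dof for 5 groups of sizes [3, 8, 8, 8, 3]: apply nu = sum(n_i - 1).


nu = sum_i (n_i - 1)
nu = ((3 - 1) + (8 - 1) + (8 - 1) + (8 - 1) + (3 - 1))
nu = 2 + 7 + 7 + 7 + 2
nu = 25

25


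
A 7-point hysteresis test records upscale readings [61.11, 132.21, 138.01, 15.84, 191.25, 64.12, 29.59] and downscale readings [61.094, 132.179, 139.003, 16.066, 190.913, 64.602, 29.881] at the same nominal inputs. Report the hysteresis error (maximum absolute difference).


|61.11 - 61.094| = 0.0160
|132.21 - 132.179| = 0.0310
|138.01 - 139.003| = 0.9930
|15.84 - 16.066| = 0.2260
|191.25 - 190.913| = 0.3370
|64.12 - 64.602| = 0.4820
|29.59 - 29.881| = 0.2910
hysteresis = max(diffs) = 0.9930

0.9930


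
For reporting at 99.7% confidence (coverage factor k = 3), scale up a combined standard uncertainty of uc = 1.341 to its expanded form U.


U = k * uc
U = 3 * 1.341
U = 4.0230

4.0230


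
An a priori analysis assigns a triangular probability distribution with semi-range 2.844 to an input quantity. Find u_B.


u_B = half_width / sqrt(6)
u_B = 2.844 / 2.4494897
u_B = 1.1611

1.1611


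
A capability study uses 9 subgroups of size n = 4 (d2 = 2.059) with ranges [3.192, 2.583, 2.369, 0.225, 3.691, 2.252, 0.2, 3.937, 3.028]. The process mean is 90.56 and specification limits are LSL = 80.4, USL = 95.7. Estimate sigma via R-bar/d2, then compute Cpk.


R_bar = (3.192 + 2.583 + 2.369 + 0.225 + 3.691 + 2.252 + 0.2 + 3.937 + 3.028) / 9 = 2.3863333
sigma = R_bar / d2 = 2.3863333 / 2.059 = 1.1589768
Cp = (USL - LSL)/(6*sigma) = (95.7 - 80.4)/(6*1.1589768) = 2.2002
Cpu = (95.7 - 90.56)/(3*1.1589768) = 1.4783
Cpl = (90.56 - 80.4)/(3*1.1589768) = 2.9221
Cpk = min(Cpu, Cpl) = 1.4783

1.4783


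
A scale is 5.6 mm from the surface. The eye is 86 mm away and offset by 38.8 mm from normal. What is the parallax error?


error = h * offset / d
= 5.6 * 38.8 / 86
= 2.5265

2.5265


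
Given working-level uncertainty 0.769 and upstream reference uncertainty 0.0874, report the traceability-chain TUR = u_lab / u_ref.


TUR = u_lab / u_ref
= 0.769 / 0.0874
= 8.7986

8.7986


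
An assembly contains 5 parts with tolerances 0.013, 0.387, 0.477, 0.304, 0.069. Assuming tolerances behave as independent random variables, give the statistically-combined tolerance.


RSS = sqrt(0.013^2 + 0.387^2 + 0.477^2 + 0.304^2 + 0.069^2)
= sqrt(0.474644)
= 0.6889

0.6889


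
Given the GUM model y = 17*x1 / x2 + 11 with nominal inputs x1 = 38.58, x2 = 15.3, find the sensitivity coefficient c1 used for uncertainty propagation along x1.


y = 17*x1 / x2 + 11
dy/dx1 = 17/x2
Evaluate at x2 = 15.3: c1 = 17 / 15.3
c1 = 1.1111

1.1111


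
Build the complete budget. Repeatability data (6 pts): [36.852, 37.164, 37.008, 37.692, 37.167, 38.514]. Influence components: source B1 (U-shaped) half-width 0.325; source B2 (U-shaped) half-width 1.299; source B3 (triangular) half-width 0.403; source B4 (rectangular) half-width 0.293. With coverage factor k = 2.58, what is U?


mean = (36.852 + 37.164 + 37.008 + 37.692 + 37.167 + 38.514) / 6 = 37.3995
s = sqrt(sum((x - mean)^2)/(n-1)) = 0.61485145
u_A = s / sqrt(n) = 0.61485145 / sqrt(6) = 0.25101205
u_B1 = 0.325 / sqrt(2) = 0.2298097
u_B2 = 1.299 / sqrt(2) = 0.91853171
u_B3 = 0.403 / sqrt(6) = 0.16452406
u_B4 = 0.293 / sqrt(3) = 0.16916363
uc = sqrt(0.25101205^2 + 0.2298097^2 + 0.91853171^2 + 0.16452406^2 + 0.16916363^2) = 1.0075736
U = k * uc = 2.58 * 1.0075736
U = 2.5995

2.5995


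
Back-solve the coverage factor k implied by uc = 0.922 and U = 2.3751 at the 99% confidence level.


k = U / uc
k = 2.3751 / 0.922
k = 2.576

2.576


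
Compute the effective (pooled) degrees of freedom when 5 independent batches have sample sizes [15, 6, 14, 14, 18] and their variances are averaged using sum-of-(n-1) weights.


nu = sum_i (n_i - 1)
nu = ((15 - 1) + (6 - 1) + (14 - 1) + (14 - 1) + (18 - 1))
nu = 14 + 5 + 13 + 13 + 17
nu = 62

62


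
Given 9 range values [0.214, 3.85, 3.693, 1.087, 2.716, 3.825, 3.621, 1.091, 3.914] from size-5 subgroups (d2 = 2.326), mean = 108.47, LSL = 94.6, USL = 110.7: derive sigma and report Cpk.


R_bar = (0.214 + 3.85 + 3.693 + 1.087 + 2.716 + 3.825 + 3.621 + 1.091 + 3.914) / 9 = 2.6678889
sigma = R_bar / d2 = 2.6678889 / 2.326 = 1.1469858
Cp = (USL - LSL)/(6*sigma) = (110.7 - 94.6)/(6*1.1469858) = 2.3395
Cpu = (110.7 - 108.47)/(3*1.1469858) = 0.6481
Cpl = (108.47 - 94.6)/(3*1.1469858) = 4.0309
Cpk = min(Cpu, Cpl) = 0.6481

0.6481


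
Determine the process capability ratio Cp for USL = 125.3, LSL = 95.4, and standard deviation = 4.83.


Cp = (USL - LSL) / (6 * sigma)
= (125.3 - 95.4) / (6 * 4.83)
= 29.9000 / 28.9800
= 1.0317

1.0317


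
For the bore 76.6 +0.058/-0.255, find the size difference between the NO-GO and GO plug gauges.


GO = nominal - lower_tol (smallest hole = maximum material condition)
GO = 76.6 - 0.255 = 76.345
NO-GO = nominal + upper_tol (largest hole = least material condition)
NO-GO = 76.6 + 0.058 = 76.658
spread = NO-GO - GO = 76.658 - 76.345 = 0.3130

0.3130


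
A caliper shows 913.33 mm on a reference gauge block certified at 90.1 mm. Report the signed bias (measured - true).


Systematic error = measured - true
= 913.33 - 90.1
= 823.2300

823.2300


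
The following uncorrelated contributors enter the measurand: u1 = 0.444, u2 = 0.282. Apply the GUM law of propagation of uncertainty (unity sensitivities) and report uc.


uc = sqrt(0.444^2 + 0.282^2)
uc = sqrt(0.27666)
uc = 0.5260

0.5260


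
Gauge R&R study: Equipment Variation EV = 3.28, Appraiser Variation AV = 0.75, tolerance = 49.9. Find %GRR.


GRR = sqrt(EV^2 + AV^2) = sqrt(3.28^2 + 0.75^2) = 3.3646545
%GRR = GRR / tol * 100 = 3.3646545 / 49.9 * 100
%GRR = 6.7428

6.7428


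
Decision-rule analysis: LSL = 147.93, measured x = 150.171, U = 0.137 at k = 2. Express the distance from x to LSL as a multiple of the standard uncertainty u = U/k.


u = U / k = 0.137 / 2 = 0.0685
margin = |LSL - x| = |147.93 - 150.171| = 2.241
z = margin / u = 2.241 / 0.0685
z = 32.7153

32.7153


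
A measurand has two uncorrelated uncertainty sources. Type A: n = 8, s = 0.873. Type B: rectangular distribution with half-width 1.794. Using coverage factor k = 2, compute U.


u_A = s / sqrt(n) = 0.873 / sqrt(8) = 0.30865211
u_B = half_width / sqrt(3) = 1.794 / sqrt(3) = 1.0357664
uc = sqrt(u_A^2 + u_B^2) = sqrt(0.30865211^2 + 1.0357664^2) = 1.0807766
U = k * uc = 2 * 1.0807766
U = 2.1616

2.1616


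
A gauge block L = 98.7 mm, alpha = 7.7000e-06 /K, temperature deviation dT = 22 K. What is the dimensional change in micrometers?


dL = L * alpha * dT
= 98.7 * 7.7000e-06 * 22
= 0.0167198 mm
dL_um = 0.0167198 * 1000 = 16.7198 um

16.7198


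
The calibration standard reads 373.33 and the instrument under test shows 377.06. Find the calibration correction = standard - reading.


Correction = standard - reading
= 373.33 - 377.06
= -3.7300

-3.7300


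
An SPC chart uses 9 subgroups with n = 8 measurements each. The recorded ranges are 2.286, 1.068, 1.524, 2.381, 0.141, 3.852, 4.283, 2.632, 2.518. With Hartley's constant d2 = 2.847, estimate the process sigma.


R_bar = (2.286 + 1.068 + 1.524 + 2.381 + 0.141 + 3.852 + 4.283 + 2.632 + 2.518) / 9
R_bar = 20.685 / 9 = 2.2983333
sigma_hat = R_bar / d2 = 2.2983333 / 2.847 = 0.8073

0.8073


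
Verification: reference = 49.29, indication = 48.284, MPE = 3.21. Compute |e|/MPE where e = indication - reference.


e = indication - reference = 48.284 - 49.29 = -1.0060
|e| = 1.0060
ratio = |e| / MPE = 1.0060 / 3.21
ratio = 0.3134

0.3134


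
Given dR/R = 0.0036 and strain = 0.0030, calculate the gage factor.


GF = (dR/R) / epsilon
= 0.0036 / 0.0030
= 1.2000

1.2000


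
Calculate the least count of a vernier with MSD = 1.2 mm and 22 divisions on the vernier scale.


LC = MSD / n_div
= 1.2 / 22
= 0.0545

0.0545


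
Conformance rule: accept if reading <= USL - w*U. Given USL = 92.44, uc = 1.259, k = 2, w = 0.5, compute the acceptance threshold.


U = k * uc = 2 * 1.259 = 2.518
guard band g = w * U = 0.5 * 2.518 = 1.259
AL = USL - g = 92.44 - 1.259
AL = 91.1810

91.1810


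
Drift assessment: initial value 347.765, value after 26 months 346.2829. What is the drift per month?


rate = (v2 - v1) / months
= (346.2829 - 347.765) / 26
= -1.4821 / 26
= -0.0570

-0.0570


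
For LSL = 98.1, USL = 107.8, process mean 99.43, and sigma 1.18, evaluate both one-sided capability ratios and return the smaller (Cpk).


Cpu = (USL - mean) / (3*sigma) = (107.8 - 99.43) / (3*1.18) = 2.3644
Cpl = (mean - LSL) / (3*sigma) = (99.43 - 98.1) / (3*1.18) = 0.3757
Cpk = min(Cpu, Cpl) = 0.3757

0.3757


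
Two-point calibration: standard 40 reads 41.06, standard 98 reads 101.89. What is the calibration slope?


slope = (y2 - y1) / (x2 - x1)
= (101.89 - 41.06) / (98 - 40)
= 60.8300 / 58
= 1.0488

1.0488


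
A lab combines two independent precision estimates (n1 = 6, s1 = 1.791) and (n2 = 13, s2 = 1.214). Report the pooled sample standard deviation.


s_p = sqrt(((n1-1)*s1^2 + (n2-1)*s2^2) / (n1+n2-2))
numerator = (6-1)*1.791^2 + (13-1)*1.214^2 = 16.038405 + 17.685552 = 33.723957
denominator = 6 + 13 - 2 = 17
s_p^2 = 33.723957 / 17 = 1.9837622
s_p = sqrt(1.9837622) = 1.4085

1.4085


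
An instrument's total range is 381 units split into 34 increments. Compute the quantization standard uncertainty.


resolution = range / divisions
resolution = 381 / 34 = 11.205882
u_res = resolution / (2*sqrt(3))
u_res = 11.205882 / 3.4641016
u_res = 3.2349

3.2349


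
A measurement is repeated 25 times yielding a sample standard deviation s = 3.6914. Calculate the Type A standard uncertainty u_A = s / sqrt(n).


u_A = s / sqrt(n)
u_A = 3.6914 / sqrt(25)
u_A = 3.6914 / 5
u_A = 0.7383

0.7383


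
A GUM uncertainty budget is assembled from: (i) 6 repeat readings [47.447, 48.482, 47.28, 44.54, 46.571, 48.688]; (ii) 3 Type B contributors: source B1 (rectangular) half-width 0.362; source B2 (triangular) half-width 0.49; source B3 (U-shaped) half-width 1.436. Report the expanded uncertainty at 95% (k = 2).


mean = (47.447 + 48.482 + 47.28 + 44.54 + 46.571 + 48.688) / 6 = 47.168
s = sqrt(sum((x - mean)^2)/(n-1)) = 1.509316
u_A = s / sqrt(n) = 1.509316 / sqrt(6) = 0.61617568
u_B1 = 0.362 / sqrt(3) = 0.2090008
u_B2 = 0.49 / sqrt(6) = 0.20004166
u_B3 = 1.436 / sqrt(2) = 1.0154053
uc = sqrt(0.61617568^2 + 0.2090008^2 + 0.20004166^2 + 1.0154053^2) = 1.2224641
U = k * uc = 2 * 1.2224641
U = 2.4449

2.4449
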